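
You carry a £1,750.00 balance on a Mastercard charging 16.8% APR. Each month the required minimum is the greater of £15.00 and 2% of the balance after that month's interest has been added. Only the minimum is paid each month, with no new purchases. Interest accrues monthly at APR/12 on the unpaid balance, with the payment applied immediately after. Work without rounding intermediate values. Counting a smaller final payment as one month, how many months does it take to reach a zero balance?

222 months

Monthly rate r = 16.8%/12 = 1.4% = 0.014.
While 2% of the post-interest balance exceeds £15.00, each month B ← (B·(1+r))·(1 − 0.02), i.e. B shrinks by the factor (1+r)·0.98 = 0.99372.
This holds for months 1–137. Entering month 138 the balance is £738.26; 2% of the post-interest balance is now below £15.00, so the flat £15.00 minimum applies from here.
From month 138 a fixed £15.00 at rate r clears £738.26 in 85 more payments. Total: 137 + 85 = 222 months.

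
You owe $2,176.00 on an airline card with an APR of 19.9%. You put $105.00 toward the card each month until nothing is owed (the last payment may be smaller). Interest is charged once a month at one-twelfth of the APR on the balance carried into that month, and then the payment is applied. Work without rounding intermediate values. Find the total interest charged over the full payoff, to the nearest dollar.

$512

Monthly rate r = 19.9%/12 = 1.65833% = 0.0165833.
Payoff takes n = ⌈−ln(1 − rB₀/P)/ln(1+r)⌉ = ⌈25.602⌉ = 26 payments; the last is $63.46.
Total paid = 25·$105.00 + $63.46 = $2,688.46.
Total interest = total paid − principal = $2,688.46 − $2,176.00 = $512.46.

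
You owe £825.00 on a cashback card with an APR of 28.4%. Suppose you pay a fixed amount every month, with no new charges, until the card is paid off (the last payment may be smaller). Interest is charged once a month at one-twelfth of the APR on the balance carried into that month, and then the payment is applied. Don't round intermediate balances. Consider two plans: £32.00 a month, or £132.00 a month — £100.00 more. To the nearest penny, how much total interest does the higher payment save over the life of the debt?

£385.27

Monthly rate r = 28.4%/12 = 2.36667% = 0.0236667.
At £32.00/mo: n = ⌈−ln(1 − rB₀/P)/ln(1+r)⌉ = 41 payments (last £8.79); total interest = total paid − £825.00 = £463.79.
At £132.00/mo: 7 payments (last £111.52); total interest £78.52.
Interest saved = £463.79 − £78.52 = £385.27.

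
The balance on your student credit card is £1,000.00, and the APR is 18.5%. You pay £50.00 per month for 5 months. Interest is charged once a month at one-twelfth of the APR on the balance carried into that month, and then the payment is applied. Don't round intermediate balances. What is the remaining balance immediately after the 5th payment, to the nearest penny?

Monthly rate r = 18.5%/12 = 1.54167% = 0.0154167.
Each month: B ← B·(1+r) − £50.00.
Month 1: interest £15.42; balance after payment £965.42.
Month 2: interest £14.88; balance after payment £930.30.
Month 3: interest £14.34; balance after payment £894.64.
Month 4: interest £13.79; balance after payment £858.43.
Month 5: interest £13.23; balance after payment £821.67.

£821.67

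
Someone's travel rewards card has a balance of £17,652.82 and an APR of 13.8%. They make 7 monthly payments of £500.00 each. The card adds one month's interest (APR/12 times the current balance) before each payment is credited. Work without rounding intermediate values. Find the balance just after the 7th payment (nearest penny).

£15,500.76

Monthly rate r = 13.8%/12 = 1.15% = 0.0115.
Each month: B ← B·(1+r) − £500.00.
Month 1: interest £203.01; balance after payment £17,355.83.
Month 2: interest £199.59; balance after payment £17,055.42.
Month 3: interest £196.14; balance after payment £16,751.56.
Month 4: interest £192.64; balance after payment £16,444.20.
Month 5: interest £189.11; balance after payment £16,133.31.
Month 6: interest £185.53; balance after payment £15,818.84.
Month 7: interest £181.92; balance after payment £15,500.76.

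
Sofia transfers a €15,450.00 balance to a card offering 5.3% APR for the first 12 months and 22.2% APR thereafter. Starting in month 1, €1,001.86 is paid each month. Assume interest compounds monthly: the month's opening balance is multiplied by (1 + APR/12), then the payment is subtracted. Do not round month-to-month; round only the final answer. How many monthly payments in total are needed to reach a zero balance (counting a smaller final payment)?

Promo months 1–12 at r₀ = 5.3%/12 = 0.00441667; months 13+ at r₁ = 22.2%/12 = 0.0185.
After month 12: iterate B ← B·(1+r₀) − €1,001.86 for 12 months → €3,970.33.
Then at r₁ with €1,001.86/mo: n₂ = −ln(1 − r₁·B/P)/ln(1+r₁) ≈ 4.15 → 5 more payments.

17 months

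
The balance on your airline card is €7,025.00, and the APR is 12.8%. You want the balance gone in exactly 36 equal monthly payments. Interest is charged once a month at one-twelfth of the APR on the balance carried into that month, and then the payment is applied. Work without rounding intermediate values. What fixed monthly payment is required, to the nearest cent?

Monthly rate r = 12.8%/12 = 1.06667% = 0.0106667.
Level-payment amortization: P = B₀·r / (1 − (1+r)^(−n)) = 7025.00·0.0106667 / (1 − 1.01067^(−36)).
Denominator 1 − (1+r)^(−36) = 0.317482047.
P = 74.9333 / 0.317482047 ≈ 236.02.

€236.02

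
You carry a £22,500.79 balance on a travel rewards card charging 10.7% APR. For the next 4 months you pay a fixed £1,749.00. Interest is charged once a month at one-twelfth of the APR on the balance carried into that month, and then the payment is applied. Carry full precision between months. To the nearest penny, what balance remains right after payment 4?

Monthly rate r = 10.7%/12 = 0.891667% = 0.00891667.
Each month: B ← B·(1+r) − £1,749.00.
Month 1: interest £200.63; balance after payment £20,952.42.
Month 2: interest £186.83; balance after payment £19,390.25.
Month 3: interest £172.90; balance after payment £17,814.14.
Month 4: interest £158.84; balance after payment £16,223.99.

£16,223.99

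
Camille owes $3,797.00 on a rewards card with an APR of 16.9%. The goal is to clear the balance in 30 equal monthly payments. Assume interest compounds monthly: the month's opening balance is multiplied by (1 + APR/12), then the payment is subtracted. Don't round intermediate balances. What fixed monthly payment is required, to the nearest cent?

Monthly rate r = 16.9%/12 = 1.40833% = 0.0140833.
Level-payment amortization: P = B₀·r / (1 − (1+r)^(−n)) = 3797.00·0.0140833 / (1 − 1.01408^(−30)).
Denominator 1 − (1+r)^(−30) = 0.34265911.
P = 53.4744 / 0.34265911 ≈ 156.06.

$156.06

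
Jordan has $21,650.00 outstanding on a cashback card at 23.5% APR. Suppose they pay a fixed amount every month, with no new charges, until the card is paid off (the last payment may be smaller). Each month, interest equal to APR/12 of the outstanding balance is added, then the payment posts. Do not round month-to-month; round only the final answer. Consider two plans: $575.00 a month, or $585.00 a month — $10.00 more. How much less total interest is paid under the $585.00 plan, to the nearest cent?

$723.46

Monthly rate r = 23.5%/12 = 1.95833% = 0.0195833.
At $575.00/mo: n = ⌈−ln(1 − rB₀/P)/ln(1+r)⌉ = 69 payments (last $538.66); total interest = total paid − $21,650.00 = $17,988.66.
At $585.00/mo: 67 payments (last $305.20); total interest $17,265.20.
Interest saved = $17,988.66 − $17,265.20 = $723.46.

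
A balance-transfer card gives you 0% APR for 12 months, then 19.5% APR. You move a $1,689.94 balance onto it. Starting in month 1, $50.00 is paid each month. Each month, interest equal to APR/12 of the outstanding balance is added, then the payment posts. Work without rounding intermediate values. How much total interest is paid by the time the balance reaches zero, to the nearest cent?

Promo months 1–12 at r₀ = 0%/12 = 0; months 13+ at r₁ = 19.5%/12 = 0.01625.
After month 12 (no interest yet): B = $1,689.94 − 12·$50.00 = $1,089.94.
Then at r₁ with $50.00/mo: n₂ = −ln(1 − r₁·B/P)/ln(1+r₁) ≈ 27.13 → 28 more payments.
Total paid = 39·$50.00 + $6.53 = $1,956.53; interest = $1,956.53 − $1,689.94 = $266.59.

$266.59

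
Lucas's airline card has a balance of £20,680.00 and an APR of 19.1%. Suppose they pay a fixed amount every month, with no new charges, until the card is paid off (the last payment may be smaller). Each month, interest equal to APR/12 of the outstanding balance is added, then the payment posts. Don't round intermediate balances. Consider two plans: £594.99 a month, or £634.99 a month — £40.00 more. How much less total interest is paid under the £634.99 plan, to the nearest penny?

£978.43

Monthly rate r = 19.1%/12 = 1.59167% = 0.0159167.
At £594.99/mo: n = ⌈−ln(1 − rB₀/P)/ln(1+r)⌉ = 52 payments (last £12.06); total interest = total paid − £20,680.00 = £9,676.55.
At £634.99/mo: 47 payments (last £168.58); total interest £8,698.12.
Interest saved = £9,676.55 − £8,698.12 = £978.43.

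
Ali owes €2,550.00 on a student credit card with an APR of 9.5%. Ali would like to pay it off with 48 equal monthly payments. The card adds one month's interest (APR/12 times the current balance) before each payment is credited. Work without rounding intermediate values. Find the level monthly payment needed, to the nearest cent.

Monthly rate r = 9.5%/12 = 0.791667% = 0.00791667.
Level-payment amortization: P = B₀·r / (1 − (1+r)^(−n)) = 2550.00·0.00791667 / (1 − 1.00792^(−48)).
Denominator 1 − (1+r)^(−48) = 0.31511458.
P = 20.1875 / 0.31511458 ≈ 64.06.

€64.06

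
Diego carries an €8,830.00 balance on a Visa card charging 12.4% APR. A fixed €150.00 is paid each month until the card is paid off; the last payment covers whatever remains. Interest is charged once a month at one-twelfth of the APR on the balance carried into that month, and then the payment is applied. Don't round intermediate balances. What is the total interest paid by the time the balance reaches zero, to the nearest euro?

€4,845

Monthly rate r = 12.4%/12 = 1.03333% = 0.0103333.
Payoff takes n = ⌈−ln(1 − rB₀/P)/ln(1+r)⌉ = ⌈91.168⌉ = 92 payments; the last is €25.24.
Total paid = 91·€150.00 + €25.24 = €13,675.24.
Total interest = total paid − principal = €13,675.24 − €8,830.00 = €4,845.24.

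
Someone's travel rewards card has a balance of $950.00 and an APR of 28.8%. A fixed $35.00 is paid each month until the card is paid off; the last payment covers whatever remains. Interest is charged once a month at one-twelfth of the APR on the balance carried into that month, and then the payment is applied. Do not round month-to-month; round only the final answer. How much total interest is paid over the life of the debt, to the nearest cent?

$605.43

Monthly rate r = 28.8%/12 = 2.4% = 0.024.
Payoff takes n = ⌈−ln(1 − rB₀/P)/ln(1+r)⌉ = ⌈44.438⌉ = 45 payments; the last is $15.43.
Total paid = 44·$35.00 + $15.43 = $1,555.43.
Total interest = total paid − principal = $1,555.43 − $950.00 = $605.43.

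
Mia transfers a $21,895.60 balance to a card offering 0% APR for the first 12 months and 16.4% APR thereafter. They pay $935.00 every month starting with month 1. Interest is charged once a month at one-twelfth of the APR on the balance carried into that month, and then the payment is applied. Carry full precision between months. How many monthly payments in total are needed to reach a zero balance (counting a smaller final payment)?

Promo months 1–12 at r₀ = 0%/12 = 0; months 13+ at r₁ = 16.4%/12 = 0.0136667.
After month 12 (no interest yet): B = $21,895.60 − 12·$935.00 = $10,675.60.
Then at r₁ with $935.00/mo: n₂ = −ln(1 − r₁·B/P)/ln(1+r₁) ≈ 12.50 → 13 more payments.

25 months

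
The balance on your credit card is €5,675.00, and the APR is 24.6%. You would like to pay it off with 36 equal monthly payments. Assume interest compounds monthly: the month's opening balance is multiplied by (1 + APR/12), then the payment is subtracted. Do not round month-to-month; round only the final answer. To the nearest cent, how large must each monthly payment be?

Monthly rate r = 24.6%/12 = 2.05% = 0.0205.
Level-payment amortization: P = B₀·r / (1 − (1+r)^(−n)) = 5675.00·0.0205 / (1 − 1.0205^(−36)).
Denominator 1 − (1+r)^(−36) = 0.518349879.
P = 116.338 / 0.518349879 ≈ 224.44.

€224.44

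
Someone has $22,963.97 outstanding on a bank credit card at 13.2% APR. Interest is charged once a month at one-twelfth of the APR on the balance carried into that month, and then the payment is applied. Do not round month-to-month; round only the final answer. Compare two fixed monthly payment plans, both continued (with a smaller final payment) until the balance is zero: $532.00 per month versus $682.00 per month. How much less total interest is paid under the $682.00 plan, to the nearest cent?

$2,475.60

Monthly rate r = 13.2%/12 = 1.1% = 0.011.
At $532.00/mo: n = ⌈−ln(1 − rB₀/P)/ln(1+r)⌉ = 59 payments (last $462.10); total interest = total paid − $22,963.97 = $8,354.13.
At $682.00/mo: 43 payments (last $198.50); total interest $5,878.53.
Interest saved = $8,354.13 − $5,878.53 = $2,475.60.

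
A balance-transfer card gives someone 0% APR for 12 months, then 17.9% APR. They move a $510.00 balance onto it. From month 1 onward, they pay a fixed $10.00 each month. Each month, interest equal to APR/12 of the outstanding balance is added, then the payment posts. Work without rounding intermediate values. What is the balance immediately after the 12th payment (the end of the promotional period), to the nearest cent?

$390.00

Promo months 1–12 at r₀ = 0%/12 = 0; months 13+ at r₁ = 17.9%/12 = 0.0149167.
After month 12 (no interest yet): B = $510.00 − 12·$10.00 = $390.00.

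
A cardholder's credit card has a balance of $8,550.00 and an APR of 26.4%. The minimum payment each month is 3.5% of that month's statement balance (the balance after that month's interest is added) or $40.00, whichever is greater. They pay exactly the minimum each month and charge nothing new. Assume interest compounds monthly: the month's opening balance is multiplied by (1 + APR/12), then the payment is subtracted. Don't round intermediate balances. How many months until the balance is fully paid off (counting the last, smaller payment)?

191 months

Monthly rate r = 26.4%/12 = 2.2% = 0.022.
While 3.5% of the post-interest balance exceeds $40.00, each month B ← (B·(1+r))·(1 − 0.035), i.e. B shrinks by the factor (1+r)·0.965 = 0.98623.
This holds for months 1–147. Entering month 148 the balance is $1,113.69; 3.5% of the post-interest balance is now below $40.00, so the flat $40.00 minimum applies from here.
From month 148 a fixed $40.00 at rate r clears $1,113.69 in 44 more payments. Total: 147 + 44 = 191 months.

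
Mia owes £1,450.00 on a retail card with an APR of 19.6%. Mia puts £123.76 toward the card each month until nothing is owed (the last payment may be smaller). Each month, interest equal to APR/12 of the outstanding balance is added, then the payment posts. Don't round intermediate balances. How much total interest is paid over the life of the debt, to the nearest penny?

£172.65

Monthly rate r = 19.6%/12 = 1.63333% = 0.0163333.
Payoff takes n = ⌈−ln(1 − rB₀/P)/ln(1+r)⌉ = ⌈13.110⌉ = 14 payments; the last is £13.77.
Total paid = 13·£123.76 + £13.77 = £1,622.65.
Total interest = total paid − principal = £1,622.65 − £1,450.00 = £172.65.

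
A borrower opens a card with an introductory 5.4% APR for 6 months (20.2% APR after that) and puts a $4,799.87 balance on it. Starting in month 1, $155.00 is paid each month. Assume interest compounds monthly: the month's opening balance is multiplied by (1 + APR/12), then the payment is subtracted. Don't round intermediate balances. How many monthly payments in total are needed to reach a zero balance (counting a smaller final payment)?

Promo months 1–6 at r₀ = 5.4%/12 = 0.0045; months 7+ at r₁ = 20.2%/12 = 0.0168333.
After month 6: iterate B ← B·(1+r₀) − $155.00 for 6 months → $3,990.41.
Then at r₁ with $155.00/mo: n₂ = −ln(1 − r₁·B/P)/ln(1+r₁) ≈ 34.03 → 35 more payments.

41 payments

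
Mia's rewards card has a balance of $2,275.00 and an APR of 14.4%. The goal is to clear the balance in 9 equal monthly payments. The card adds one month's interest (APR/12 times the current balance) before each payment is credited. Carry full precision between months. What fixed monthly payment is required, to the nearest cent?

Monthly rate r = 14.4%/12 = 1.2% = 0.012.
Level-payment amortization: P = B₀·r / (1 − (1+r)^(−n)) = 2275.00·0.012 / (1 − 1.012^(−9)).
Denominator 1 − (1+r)^(−9) = 0.101795167.
P = 27.3 / 0.101795167 ≈ 268.19.

$268.19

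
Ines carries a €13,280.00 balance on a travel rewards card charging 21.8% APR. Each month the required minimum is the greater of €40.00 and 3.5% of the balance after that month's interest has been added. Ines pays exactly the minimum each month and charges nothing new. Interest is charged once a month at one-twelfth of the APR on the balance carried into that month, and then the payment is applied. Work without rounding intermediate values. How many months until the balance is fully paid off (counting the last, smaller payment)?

180 months

Monthly rate r = 21.8%/12 = 1.81667% = 0.0181667.
While 3.5% of the post-interest balance exceeds €40.00, each month B ← (B·(1+r))·(1 − 0.035), i.e. B shrinks by the factor (1+r)·0.965 = 0.98253.
This holds for months 1–141. Entering month 142 the balance is €1,106.65; 3.5% of the post-interest balance is now below €40.00, so the flat €40.00 minimum applies from here.
From month 142 a fixed €40.00 at rate r clears €1,106.65 in 39 more payments. Total: 141 + 39 = 180 months.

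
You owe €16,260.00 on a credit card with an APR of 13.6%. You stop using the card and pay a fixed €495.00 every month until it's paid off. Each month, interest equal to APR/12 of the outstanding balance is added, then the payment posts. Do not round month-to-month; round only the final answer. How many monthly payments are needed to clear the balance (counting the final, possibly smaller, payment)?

Monthly rate r = 13.6%/12 = 1.13333% = 0.0113333.
Recurrence: B ← B·(1+r) − €495.00.
Month 1: interest €184.28; balance after payment €15,949.28.
Month 2: interest €180.76; balance after payment €15,635.04.
Closed form: n = −ln(1 − rB₀/P)/ln(1+r) = −ln(0.62772)/ln(1.01133) ≈ 41.321, so the balance reaches zero during payment 42.

42 payments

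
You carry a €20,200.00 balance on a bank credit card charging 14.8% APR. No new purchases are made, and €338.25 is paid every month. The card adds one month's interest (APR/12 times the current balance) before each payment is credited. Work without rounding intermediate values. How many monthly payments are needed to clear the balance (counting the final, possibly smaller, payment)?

Monthly rate r = 14.8%/12 = 1.23333% = 0.0123333.
Recurrence: B ← B·(1+r) − €338.25.
Month 1: interest €249.13; balance after payment €20,110.88.
Month 2: interest €248.03; balance after payment €20,020.67.
Closed form: n = −ln(1 − rB₀/P)/ln(1+r) = −ln(0.26346)/ln(1.01233) ≈ 108.815, so the balance reaches zero during payment 109.

109 months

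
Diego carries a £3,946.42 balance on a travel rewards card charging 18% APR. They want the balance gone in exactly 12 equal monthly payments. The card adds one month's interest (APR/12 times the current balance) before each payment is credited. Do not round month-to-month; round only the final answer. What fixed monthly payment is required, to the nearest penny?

£361.81

Monthly rate r = 18%/12 = 1.5% = 0.015.
Level-payment amortization: P = B₀·r / (1 − (1+r)^(−n)) = 3946.42·0.015 / (1 − 1.015^(−12)).
Denominator 1 − (1+r)^(−12) = 0.163612578.
P = 59.1963 / 0.163612578 ≈ 361.81.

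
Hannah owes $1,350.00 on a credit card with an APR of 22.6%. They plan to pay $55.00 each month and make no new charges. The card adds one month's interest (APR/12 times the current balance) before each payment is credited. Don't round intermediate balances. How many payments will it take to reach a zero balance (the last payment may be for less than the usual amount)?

34 months

Monthly rate r = 22.6%/12 = 1.88333% = 0.0188333.
Recurrence: B ← B·(1+r) − $55.00.
Month 1: interest $25.43; balance after payment $1,320.42.
Month 2: interest $24.87; balance after payment $1,290.29.
Closed form: n = −ln(1 − rB₀/P)/ln(1+r) = −ln(0.53773)/ln(1.01883) ≈ 33.251, so the balance reaches zero during payment 34.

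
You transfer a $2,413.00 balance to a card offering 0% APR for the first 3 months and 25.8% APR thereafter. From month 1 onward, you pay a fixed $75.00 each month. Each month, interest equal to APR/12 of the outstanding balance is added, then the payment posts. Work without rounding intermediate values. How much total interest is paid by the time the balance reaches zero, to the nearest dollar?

$1,291

Promo months 1–3 at r₀ = 0%/12 = 0; months 4+ at r₁ = 25.8%/12 = 0.0215.
After month 3 (no interest yet): B = $2,413.00 − 3·$75.00 = $2,188.00.
Then at r₁ with $75.00/mo: n₂ = −ln(1 − r₁·B/P)/ln(1+r₁) ≈ 46.39 → 47 more payments.
Total paid = 49·$75.00 + $29.34 = $3,704.34; interest = $3,704.34 − $2,413.00 = $1,291.34.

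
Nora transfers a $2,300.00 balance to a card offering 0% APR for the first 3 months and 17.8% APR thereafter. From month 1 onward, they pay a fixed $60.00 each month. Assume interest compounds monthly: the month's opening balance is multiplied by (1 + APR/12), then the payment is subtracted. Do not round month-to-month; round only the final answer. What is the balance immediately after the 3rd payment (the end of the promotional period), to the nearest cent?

$2,120.00

Promo months 1–3 at r₀ = 0%/12 = 0; months 4+ at r₁ = 17.8%/12 = 0.0148333.
After month 3 (no interest yet): B = $2,300.00 − 3·$60.00 = $2,120.00.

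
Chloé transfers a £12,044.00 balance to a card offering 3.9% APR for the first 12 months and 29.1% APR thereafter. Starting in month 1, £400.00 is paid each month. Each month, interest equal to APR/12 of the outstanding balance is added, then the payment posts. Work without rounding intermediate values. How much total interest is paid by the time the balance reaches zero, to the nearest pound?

£3,133

Promo months 1–12 at r₀ = 3.9%/12 = 0.00325; months 13+ at r₁ = 29.1%/12 = 0.02425.
After month 12: iterate B ← B·(1+r₀) − £400.00 for 12 months → £7,635.47.
Then at r₁ with £400.00/mo: n₂ = −ln(1 − r₁·B/P)/ln(1+r₁) ≈ 25.94 → 26 more payments.
Total paid = 37·£400.00 + £376.81 = £15,176.81; interest = £15,176.81 − £12,044.00 = £3,132.81.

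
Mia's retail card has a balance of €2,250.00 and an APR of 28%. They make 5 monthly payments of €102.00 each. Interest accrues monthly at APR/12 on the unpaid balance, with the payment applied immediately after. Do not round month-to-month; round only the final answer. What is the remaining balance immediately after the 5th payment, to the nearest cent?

€1,990.68

Monthly rate r = 28%/12 = 2.33333% = 0.0233333.
Each month: B ← B·(1+r) − €102.00.
Month 1: interest €52.50; balance after payment €2,200.50.
Month 2: interest €51.34; balance after payment €2,149.84.
Month 3: interest €50.16; balance after payment €2,098.01.
Month 4: interest €48.95; balance after payment €2,044.96.
Month 5: interest €47.72; balance after payment €1,990.68.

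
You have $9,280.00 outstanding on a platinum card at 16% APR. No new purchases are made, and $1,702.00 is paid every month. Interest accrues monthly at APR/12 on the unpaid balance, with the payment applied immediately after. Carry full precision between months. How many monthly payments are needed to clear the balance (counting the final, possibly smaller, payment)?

6 payments

Monthly rate r = 16%/12 = 1.33333% = 0.0133333.
Recurrence: B ← B·(1+r) − $1,702.00.
Month 1: interest $123.73; balance after payment $7,701.73.
Month 2: interest $102.69; balance after payment $6,102.42.
Month 3: interest $81.37; balance after payment $4,481.79.
Month 4: interest $59.76; balance after payment $2,839.55.
Month 5: interest $37.86; balance after payment $1,175.41.
Month 6: interest $15.67; balance after payment $0.00.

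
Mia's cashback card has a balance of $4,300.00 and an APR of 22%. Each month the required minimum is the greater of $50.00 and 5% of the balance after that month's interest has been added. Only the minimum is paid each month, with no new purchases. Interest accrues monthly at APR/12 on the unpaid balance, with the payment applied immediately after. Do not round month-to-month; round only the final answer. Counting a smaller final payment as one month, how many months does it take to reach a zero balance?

Monthly rate r = 22%/12 = 1.83333% = 0.0183333.
While 5% of the post-interest balance exceeds $50.00, each month B ← (B·(1+r))·(1 − 0.05), i.e. B shrinks by the factor (1+r)·0.95 = 0.96742.
This holds for months 1–45. Entering month 46 the balance is $968.45; 5% of the post-interest balance is now below $50.00, so the flat $50.00 minimum applies from here.
From month 46 a fixed $50.00 at rate r clears $968.45 in 25 more payments. Total: 45 + 25 = 70 months.

70 months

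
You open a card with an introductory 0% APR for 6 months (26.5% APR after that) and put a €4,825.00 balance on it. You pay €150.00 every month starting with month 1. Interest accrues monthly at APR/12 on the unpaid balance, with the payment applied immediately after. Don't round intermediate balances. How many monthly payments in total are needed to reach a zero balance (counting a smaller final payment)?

46 months

Promo months 1–6 at r₀ = 0%/12 = 0; months 7+ at r₁ = 26.5%/12 = 0.0220833.
After month 6 (no interest yet): B = €4,825.00 − 6·€150.00 = €3,925.00.
Then at r₁ with €150.00/mo: n₂ = −ln(1 − r₁·B/P)/ln(1+r₁) ≈ 39.48 → 40 more payments.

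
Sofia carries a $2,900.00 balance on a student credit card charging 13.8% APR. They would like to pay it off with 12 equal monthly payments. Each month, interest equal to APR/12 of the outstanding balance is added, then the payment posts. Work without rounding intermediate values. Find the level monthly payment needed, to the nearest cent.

$260.11

Monthly rate r = 13.8%/12 = 1.15% = 0.0115.
Level-payment amortization: P = B₀·r / (1 − (1+r)^(−n)) = 2900.00·0.0115 / (1 − 1.0115^(−12)).
Denominator 1 − (1+r)^(−12) = 0.128215075.
P = 33.35 / 0.128215075 ≈ 260.11.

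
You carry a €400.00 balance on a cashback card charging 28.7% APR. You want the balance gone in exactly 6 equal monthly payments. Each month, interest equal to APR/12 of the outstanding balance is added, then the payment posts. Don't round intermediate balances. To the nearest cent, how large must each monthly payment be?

Monthly rate r = 28.7%/12 = 2.39167% = 0.0239167.
Level-payment amortization: P = B₀·r / (1 − (1+r)^(−n)) = 400.00·0.0239167 / (1 − 1.02392^(−6)).
Denominator 1 − (1+r)^(−6) = 0.132214625.
P = 9.56667 / 0.132214625 ≈ 72.36.

€72.36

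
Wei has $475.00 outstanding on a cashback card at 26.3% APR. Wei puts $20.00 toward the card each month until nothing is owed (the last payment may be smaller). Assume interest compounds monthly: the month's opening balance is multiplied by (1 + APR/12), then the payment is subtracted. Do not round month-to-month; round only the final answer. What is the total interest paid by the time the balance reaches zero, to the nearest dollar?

$203

Monthly rate r = 26.3%/12 = 2.19167% = 0.0219167.
Payoff takes n = ⌈−ln(1 − rB₀/P)/ln(1+r)⌉ = ⌈33.905⌉ = 34 payments; the last is $18.12.
Total paid = 33·$20.00 + $18.12 = $678.12.
Total interest = total paid − principal = $678.12 − $475.00 = $203.12.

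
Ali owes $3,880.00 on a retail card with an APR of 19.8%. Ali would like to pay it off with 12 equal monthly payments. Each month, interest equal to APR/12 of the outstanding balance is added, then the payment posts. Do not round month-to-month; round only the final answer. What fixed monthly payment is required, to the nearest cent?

Monthly rate r = 19.8%/12 = 1.65% = 0.0165.
Level-payment amortization: P = B₀·r / (1 − (1+r)^(−n)) = 3880.00·0.0165 / (1 − 1.0165^(−12)).
Denominator 1 − (1+r)^(−12) = 0.178303562.
P = 64.02 / 0.178303562 ≈ 359.05.

$359.05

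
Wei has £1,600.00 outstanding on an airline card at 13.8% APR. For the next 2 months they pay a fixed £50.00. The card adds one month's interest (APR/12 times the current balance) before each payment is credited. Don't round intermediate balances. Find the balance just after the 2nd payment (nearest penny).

Monthly rate r = 13.8%/12 = 1.15% = 0.0115.
Each month: B ← B·(1+r) − £50.00.
Month 1: interest £18.40; balance after payment £1,568.40.
Month 2: interest £18.04; balance after payment £1,536.44.

£1,536.44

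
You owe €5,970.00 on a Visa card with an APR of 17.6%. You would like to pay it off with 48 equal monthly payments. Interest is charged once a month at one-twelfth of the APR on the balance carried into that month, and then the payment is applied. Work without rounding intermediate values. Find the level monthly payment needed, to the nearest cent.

Monthly rate r = 17.6%/12 = 1.46667% = 0.0146667.
Level-payment amortization: P = B₀·r / (1 − (1+r)^(−n)) = 5970.00·0.0146667 / (1 − 1.01467^(−48)).
Denominator 1 − (1+r)^(−48) = 0.50286182.
P = 87.56 / 0.50286182 ≈ 174.12.

€174.12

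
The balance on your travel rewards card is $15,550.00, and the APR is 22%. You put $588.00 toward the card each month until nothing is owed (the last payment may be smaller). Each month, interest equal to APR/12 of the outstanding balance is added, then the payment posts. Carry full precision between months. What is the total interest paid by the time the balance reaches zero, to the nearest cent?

$5,918.60

Monthly rate r = 22%/12 = 1.83333% = 0.0183333.
Payoff takes n = ⌈−ln(1 − rB₀/P)/ln(1+r)⌉ = ⌈36.509⌉ = 37 payments; the last is $300.60.
Total paid = 36·$588.00 + $300.60 = $21,468.60.
Total interest = total paid − principal = $21,468.60 − $15,550.00 = $5,918.60.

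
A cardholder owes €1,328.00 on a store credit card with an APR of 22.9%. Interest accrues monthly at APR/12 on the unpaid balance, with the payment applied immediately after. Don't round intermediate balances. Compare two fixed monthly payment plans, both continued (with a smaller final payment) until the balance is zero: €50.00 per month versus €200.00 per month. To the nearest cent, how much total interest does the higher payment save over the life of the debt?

Monthly rate r = 22.9%/12 = 1.90833% = 0.0190833.
At €50.00/mo: n = ⌈−ln(1 − rB₀/P)/ln(1+r)⌉ = 38 payments (last €20.00); total interest = total paid − €1,328.00 = €542.00.
At €200.00/mo: 8 payments (last €33.77); total interest €105.77.
Interest saved = €542.00 − €105.77 = €436.23.

€436.23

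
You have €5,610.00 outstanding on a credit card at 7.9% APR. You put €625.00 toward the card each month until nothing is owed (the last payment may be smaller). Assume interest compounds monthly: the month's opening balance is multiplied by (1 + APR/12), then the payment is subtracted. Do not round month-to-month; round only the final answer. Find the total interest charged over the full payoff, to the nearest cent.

Monthly rate r = 7.9%/12 = 0.658333% = 0.00658333.
Payoff takes n = ⌈−ln(1 − rB₀/P)/ln(1+r)⌉ = ⌈9.283⌉ = 10 payments; the last is €177.02.
Total paid = 9·€625.00 + €177.02 = €5,802.02.
Total interest = total paid − principal = €5,802.02 − €5,610.00 = €192.02.

€192.02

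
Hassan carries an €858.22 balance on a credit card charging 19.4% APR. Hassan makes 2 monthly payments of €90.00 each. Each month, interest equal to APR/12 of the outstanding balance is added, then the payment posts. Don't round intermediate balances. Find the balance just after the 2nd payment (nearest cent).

Monthly rate r = 19.4%/12 = 1.61667% = 0.0161667.
Each month: B ← B·(1+r) − €90.00.
Month 1: interest €13.87; balance after payment €782.09.
Month 2: interest €12.64; balance after payment €704.74.

€704.74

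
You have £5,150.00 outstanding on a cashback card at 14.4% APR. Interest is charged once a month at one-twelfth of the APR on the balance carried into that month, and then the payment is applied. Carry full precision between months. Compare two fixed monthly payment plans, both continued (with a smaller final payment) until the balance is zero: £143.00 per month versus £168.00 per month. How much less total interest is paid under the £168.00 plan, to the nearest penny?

£324.93

Monthly rate r = 14.4%/12 = 1.2% = 0.012.
At £143.00/mo: n = ⌈−ln(1 − rB₀/P)/ln(1+r)⌉ = 48 payments (last £63.59); total interest = total paid − £5,150.00 = £1,634.59.
At £168.00/mo: 39 payments (last £75.66); total interest £1,309.66.
Interest saved = £1,634.59 − £1,309.66 = £324.93.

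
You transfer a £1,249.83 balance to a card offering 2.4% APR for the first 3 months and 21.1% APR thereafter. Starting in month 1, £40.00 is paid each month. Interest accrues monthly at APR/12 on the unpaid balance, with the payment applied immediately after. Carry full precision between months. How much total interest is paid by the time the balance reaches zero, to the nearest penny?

Promo months 1–3 at r₀ = 2.4%/12 = 0.002; months 4+ at r₁ = 21.1%/12 = 0.0175833.
After month 3: iterate B ← B·(1+r₀) − £40.00 for 3 months → £1,137.10.
Then at r₁ with £40.00/mo: n₂ = −ln(1 − r₁·B/P)/ln(1+r₁) ≈ 39.75 → 40 more payments.
Total paid = 42·£40.00 + £30.04 = £1,710.04; interest = £1,710.04 − £1,249.83 = £460.21.

£460.21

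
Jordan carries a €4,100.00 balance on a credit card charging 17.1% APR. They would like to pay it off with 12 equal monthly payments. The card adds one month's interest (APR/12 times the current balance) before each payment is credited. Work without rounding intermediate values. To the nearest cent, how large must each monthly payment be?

Monthly rate r = 17.1%/12 = 1.425% = 0.01425.
Level-payment amortization: P = B₀·r / (1 − (1+r)^(−n)) = 4100.00·0.01425 / (1 − 1.01425^(−12)).
Denominator 1 − (1+r)^(−12) = 0.156160592.
P = 58.425 / 0.156160592 ≈ 374.13.

€374.13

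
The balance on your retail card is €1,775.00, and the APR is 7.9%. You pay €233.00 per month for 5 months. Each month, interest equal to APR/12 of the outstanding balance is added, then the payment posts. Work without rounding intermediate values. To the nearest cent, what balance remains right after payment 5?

Monthly rate r = 7.9%/12 = 0.658333% = 0.00658333.
Each month: B ← B·(1+r) − €233.00.
Month 1: interest €11.69; balance after payment €1,553.69.
Month 2: interest €10.23; balance after payment €1,330.91.
Month 3: interest €8.76; balance after payment €1,106.68.
Month 4: interest €7.29; balance after payment €880.96.
Month 5: interest €5.80; balance after payment €653.76.

€653.76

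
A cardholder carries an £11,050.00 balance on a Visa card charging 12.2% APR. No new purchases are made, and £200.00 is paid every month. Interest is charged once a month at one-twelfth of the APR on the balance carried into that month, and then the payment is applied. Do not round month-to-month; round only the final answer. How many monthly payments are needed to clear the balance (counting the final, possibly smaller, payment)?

82 payments

Monthly rate r = 12.2%/12 = 1.01667% = 0.0101667.
Recurrence: B ← B·(1+r) − £200.00.
Month 1: interest £112.34; balance after payment £10,962.34.
Month 2: interest £111.45; balance after payment £10,873.79.
Closed form: n = −ln(1 − rB₀/P)/ln(1+r) = −ln(0.43829)/ln(1.01017) ≈ 81.547, so the balance reaches zero during payment 82.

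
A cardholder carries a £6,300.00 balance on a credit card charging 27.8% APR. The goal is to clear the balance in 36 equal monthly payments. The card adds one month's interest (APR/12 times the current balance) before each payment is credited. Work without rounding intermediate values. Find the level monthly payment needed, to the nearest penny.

£259.91

Monthly rate r = 27.8%/12 = 2.31667% = 0.0231667.
Level-payment amortization: P = B₀·r / (1 − (1+r)^(−n)) = 6300.00·0.0231667 / (1 − 1.02317^(−36)).
Denominator 1 − (1+r)^(−36) = 0.561539765.
P = 145.95 / 0.561539765 ≈ 259.91.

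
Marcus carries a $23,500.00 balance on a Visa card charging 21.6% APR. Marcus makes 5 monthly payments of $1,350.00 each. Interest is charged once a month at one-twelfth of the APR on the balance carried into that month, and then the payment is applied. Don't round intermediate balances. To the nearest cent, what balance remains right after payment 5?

$18,695.11

Monthly rate r = 21.6%/12 = 1.8% = 0.018.
Each month: B ← B·(1+r) − $1,350.00.
Month 1: interest $423.00; balance after payment $22,573.00.
Month 2: interest $406.31; balance after payment $21,629.31.
Month 3: interest $389.33; balance after payment $20,668.64.
Month 4: interest $372.04; balance after payment $19,690.68.
Month 5: interest $354.43; balance after payment $18,695.11.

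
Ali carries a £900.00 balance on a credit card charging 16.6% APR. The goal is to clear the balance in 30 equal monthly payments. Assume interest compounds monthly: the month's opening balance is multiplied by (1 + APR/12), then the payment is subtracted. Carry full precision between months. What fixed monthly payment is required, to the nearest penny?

Monthly rate r = 16.6%/12 = 1.38333% = 0.0138333.
Level-payment amortization: P = B₀·r / (1 − (1+r)^(−n)) = 900.00·0.0138333 / (1 − 1.01383^(−30)).
Denominator 1 − (1+r)^(−30) = 0.337778895.
P = 12.45 / 0.337778895 ≈ 36.86.

£36.86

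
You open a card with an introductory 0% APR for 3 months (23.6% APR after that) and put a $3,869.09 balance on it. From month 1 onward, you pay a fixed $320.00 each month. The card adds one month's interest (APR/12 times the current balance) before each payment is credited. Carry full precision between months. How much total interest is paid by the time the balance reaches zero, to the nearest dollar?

$328

Promo months 1–3 at r₀ = 0%/12 = 0; months 4+ at r₁ = 23.6%/12 = 0.0196667.
After month 3 (no interest yet): B = $3,869.09 − 3·$320.00 = $2,909.09.
Then at r₁ with $320.00/mo: n₂ = −ln(1 − r₁·B/P)/ln(1+r₁) ≈ 10.11 → 11 more payments.
Total paid = 13·$320.00 + $36.73 = $4,196.73; interest = $4,196.73 − $3,869.09 = $327.64.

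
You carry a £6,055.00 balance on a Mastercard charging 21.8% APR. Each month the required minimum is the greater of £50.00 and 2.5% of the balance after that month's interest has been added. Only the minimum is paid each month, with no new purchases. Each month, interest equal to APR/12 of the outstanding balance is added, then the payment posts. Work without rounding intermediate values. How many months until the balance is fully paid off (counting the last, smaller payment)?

224 months

Monthly rate r = 21.8%/12 = 1.81667% = 0.0181667.
While 2.5% of the post-interest balance exceeds £50.00, each month B ← (B·(1+r))·(1 − 0.025), i.e. B shrinks by the factor (1+r)·0.975 = 0.99271.
This holds for months 1–154. Entering month 155 the balance is £1,963.05; 2.5% of the post-interest balance is now below £50.00, so the flat £50.00 minimum applies from here.
From month 155 a fixed £50.00 at rate r clears £1,963.05 in 70 more payments. Total: 154 + 70 = 224 months.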